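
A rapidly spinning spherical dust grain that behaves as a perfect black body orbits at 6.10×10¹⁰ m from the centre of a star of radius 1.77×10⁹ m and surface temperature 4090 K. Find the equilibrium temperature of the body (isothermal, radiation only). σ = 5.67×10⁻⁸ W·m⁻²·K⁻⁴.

T ≈ 493 K

The star's surface emits σT_*⁴; at distance d the flux is S = σT_*⁴(R_*/d)².
S = 5.67×10⁻⁸·(4090)⁴·(1.77×10⁹/6.10×10¹⁰)² = 13360 W/m².
For an isothermal sphere T⁴ = (1−a)S/(4σ) = 5.890×10¹⁰ K⁴.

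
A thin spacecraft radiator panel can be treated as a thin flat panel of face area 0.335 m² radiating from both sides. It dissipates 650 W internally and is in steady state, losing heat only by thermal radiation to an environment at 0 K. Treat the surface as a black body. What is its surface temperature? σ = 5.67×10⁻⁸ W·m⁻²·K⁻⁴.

T ≈ 362 K

Steady state: internal power = radiated power, P = εσA T⁴.
Radiating area A = 2·0.335 = 0.6700 m².
T⁴ = P/(εσA) = 650/(1.0·5.67×10⁻⁸·0.6700) = 1.711×10¹⁰ K⁴.
T = (1.711×10¹⁰)^(1/4).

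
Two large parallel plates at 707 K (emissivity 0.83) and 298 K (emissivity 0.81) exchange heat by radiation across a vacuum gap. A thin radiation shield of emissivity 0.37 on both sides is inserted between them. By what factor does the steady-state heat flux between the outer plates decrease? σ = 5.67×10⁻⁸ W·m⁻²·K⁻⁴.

Without shield: q₀ = σΔ(T⁴)/(1/ε₁+1/ε₂−1) with denominator 1.439.
With shield the two gaps are in series; the resistances add: (1/ε₁+1/ε_s−1)+(1/ε_s+1/ε₂−1) = 2.908+2.937 = 5.845.
Heat-flux ratio q₀/q = 5.845/1.439.

factor ≈ 4.06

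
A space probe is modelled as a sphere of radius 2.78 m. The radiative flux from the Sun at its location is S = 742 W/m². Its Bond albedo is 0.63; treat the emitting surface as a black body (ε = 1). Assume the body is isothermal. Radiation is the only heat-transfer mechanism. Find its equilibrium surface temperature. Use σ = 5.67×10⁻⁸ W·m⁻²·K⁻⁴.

T ≈ 187 K

At equilibrium, absorbed power = emitted power.
Absorbing cross-section = πr² = 24.28 m²; emitting surface = 4πr² = 97.12 m² (ratio 4).
(1−a)S·A_cross = εσ·A_surf·T⁴  ⇒  T⁴ = (1−a)S/(4σ).
T⁴ = 0.370·742/(4·5.67×10⁻⁸) = 1.210×10⁹ K⁴.
T = (1.210×10⁹)^(1/4).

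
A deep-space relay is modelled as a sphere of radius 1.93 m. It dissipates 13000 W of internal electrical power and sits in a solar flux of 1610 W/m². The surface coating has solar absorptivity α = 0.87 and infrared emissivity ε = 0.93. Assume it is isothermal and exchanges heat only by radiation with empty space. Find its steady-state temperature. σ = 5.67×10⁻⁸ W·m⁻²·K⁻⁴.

At steady state, absorbed solar power + internal power = radiated power.
Absorbed: α·S·A_cross = 0.87·1610·11.70 = 16390 W (cross-section πr²).
Total input = 16390 + 13000 = 29390 W.
Radiated: εσ·A_surf·T⁴ with A_surf = 4πr² = 46.81 m².
T⁴ = 29390/(0.93·5.67×10⁻⁸·46.81) = 1.191×10¹⁰ K⁴.

T ≈ 330 K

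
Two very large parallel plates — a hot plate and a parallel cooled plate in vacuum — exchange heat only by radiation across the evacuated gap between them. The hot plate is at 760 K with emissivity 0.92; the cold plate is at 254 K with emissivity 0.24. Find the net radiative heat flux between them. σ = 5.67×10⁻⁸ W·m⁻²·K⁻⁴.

For two infinite grey parallel plates, q = σ(T₁⁴ − T₂⁴)/(1/ε₁ + 1/ε₂ − 1).
T₁⁴ − T₂⁴ = 3.336×10¹¹ − 4.162×10⁹ = 3.295×10¹¹ K⁴.
1/ε₁ + 1/ε₂ − 1 = 1.087 + 4.167 − 1 = 4.254.
q = 5.67×10⁻⁸ × 3.295×10¹¹ / 4.254.

q ≈ 4390 W/m²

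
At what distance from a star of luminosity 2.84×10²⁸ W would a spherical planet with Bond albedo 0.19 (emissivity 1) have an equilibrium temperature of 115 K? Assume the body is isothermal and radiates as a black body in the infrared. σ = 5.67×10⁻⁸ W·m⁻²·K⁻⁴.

For an isothermal black-emitting sphere, (1−a)S·πr² = σ·4πr²·T⁴ ⇒ S = 4σT⁴/(1−a).
S = 4·5.67×10⁻⁸·(115)⁴/0.810 = 48.97 W/m².
Flux falls as S = L/(4πd²), so d = √(L/(4πS)) = √(2.84×10²⁸/(4π·48.97)).

d ≈ 6.79×10¹² m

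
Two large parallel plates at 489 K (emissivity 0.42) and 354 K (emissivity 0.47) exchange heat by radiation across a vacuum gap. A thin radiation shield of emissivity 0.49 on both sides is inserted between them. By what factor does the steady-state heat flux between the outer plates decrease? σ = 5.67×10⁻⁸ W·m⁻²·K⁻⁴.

factor ≈ 1.88

Without shield: q₀ = σΔ(T⁴)/(1/ε₁+1/ε₂−1) with denominator 3.509.
With shield the two gaps are in series; the resistances add: (1/ε₁+1/ε_s−1)+(1/ε_s+1/ε₂−1) = 3.422+3.168 = 6.590.
Heat-flux ratio q₀/q = 6.590/3.509.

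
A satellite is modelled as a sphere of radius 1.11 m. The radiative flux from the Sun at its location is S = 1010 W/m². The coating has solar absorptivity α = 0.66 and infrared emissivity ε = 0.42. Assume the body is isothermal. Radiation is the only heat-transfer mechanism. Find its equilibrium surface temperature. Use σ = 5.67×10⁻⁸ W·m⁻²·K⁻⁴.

At equilibrium, absorbed power = emitted power.
Absorbing cross-section = πr² = 3.871 m²; emitting surface = 4πr² = 15.48 m² (ratio 4).
αS·A_cross = εσ·A_surf·T⁴  ⇒  T⁴ = αS/(ε·4σ).
T⁴ = 0.660·1010/(0.42·4·5.67×10⁻⁸) = 6.998×10⁹ K⁴.
T = (6.998×10⁹)^(1/4).

T ≈ 289 K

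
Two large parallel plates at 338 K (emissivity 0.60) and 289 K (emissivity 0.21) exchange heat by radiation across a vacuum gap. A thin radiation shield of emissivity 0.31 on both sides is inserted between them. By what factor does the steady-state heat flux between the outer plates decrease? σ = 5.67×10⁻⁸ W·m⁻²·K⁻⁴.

Without shield: q₀ = σΔ(T⁴)/(1/ε₁+1/ε₂−1) with denominator 5.429.
With shield the two gaps are in series; the resistances add: (1/ε₁+1/ε_s−1)+(1/ε_s+1/ε₂−1) = 3.892+6.988 = 10.88.
Heat-flux ratio q₀/q = 10.88/5.429.

factor ≈ 2.00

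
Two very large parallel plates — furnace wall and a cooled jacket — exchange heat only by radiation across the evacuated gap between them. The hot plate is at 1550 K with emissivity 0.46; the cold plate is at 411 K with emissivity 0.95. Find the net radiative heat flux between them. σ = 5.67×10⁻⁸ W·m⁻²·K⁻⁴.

q ≈ 1.46×10⁵ W/m²

For two infinite grey parallel plates, q = σ(T₁⁴ − T₂⁴)/(1/ε₁ + 1/ε₂ − 1).
T₁⁴ − T₂⁴ = 5.772×10¹² − 2.853×10¹⁰ = 5.743×10¹² K⁴.
1/ε₁ + 1/ε₂ − 1 = 2.174 + 1.053 − 1 = 2.227.
q = 5.67×10⁻⁸ × 5.743×10¹² / 2.227.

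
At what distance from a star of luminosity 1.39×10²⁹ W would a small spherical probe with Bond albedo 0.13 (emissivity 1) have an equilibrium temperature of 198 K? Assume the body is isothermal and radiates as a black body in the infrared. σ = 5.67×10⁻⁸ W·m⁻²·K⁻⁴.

d ≈ 5.25×10¹² m

For an isothermal black-emitting sphere, (1−a)S·πr² = σ·4πr²·T⁴ ⇒ S = 4σT⁴/(1−a).
S = 4·5.67×10⁻⁸·(198)⁴/0.870 = 400.7 W/m².
Flux falls as S = L/(4πd²), so d = √(L/(4πS)) = √(1.39×10²⁹/(4π·400.7)).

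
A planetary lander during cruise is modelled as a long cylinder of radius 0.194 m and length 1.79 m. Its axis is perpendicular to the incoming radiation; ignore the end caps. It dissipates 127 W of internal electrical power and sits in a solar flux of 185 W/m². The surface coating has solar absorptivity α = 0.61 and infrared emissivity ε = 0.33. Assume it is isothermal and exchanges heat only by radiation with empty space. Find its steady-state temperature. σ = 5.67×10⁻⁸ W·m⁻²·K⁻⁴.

T ≈ 266 K

At steady state, absorbed solar power + internal power = radiated power.
Absorbed: α·S·A_cross = 0.61·185·0.6945 = 78.38 W (cross-section 2rL).
Total input = 78.38 + 127 = 205.4 W.
Radiated: εσ·A_surf·T⁴ with A_surf = 2πrL = 2.182 m².
T⁴ = 205.4/(0.33·5.67×10⁻⁸·2.182) = 5.031×10⁹ K⁴.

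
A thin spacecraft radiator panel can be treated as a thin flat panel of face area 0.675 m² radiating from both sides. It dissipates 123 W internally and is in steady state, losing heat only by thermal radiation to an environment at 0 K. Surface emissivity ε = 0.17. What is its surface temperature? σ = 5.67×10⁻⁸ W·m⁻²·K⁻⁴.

T ≈ 312 K

Steady state: internal power = radiated power, P = εσA T⁴.
Radiating area A = 2·0.675 = 1.350 m².
T⁴ = P/(εσA) = 123/(0.17·5.67×10⁻⁸·1.350) = 9.452×10⁹ K⁴.
T = (9.452×10⁹)^(1/4).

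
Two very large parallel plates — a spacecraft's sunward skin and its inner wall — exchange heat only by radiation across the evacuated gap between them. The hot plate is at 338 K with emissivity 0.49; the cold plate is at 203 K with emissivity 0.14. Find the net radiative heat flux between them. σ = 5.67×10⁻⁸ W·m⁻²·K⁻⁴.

q ≈ 78.7 W/m²

For two infinite grey parallel plates, q = σ(T₁⁴ − T₂⁴)/(1/ε₁ + 1/ε₂ − 1).
T₁⁴ − T₂⁴ = 1.305×10¹⁰ − 1.698×10⁹ = 1.135×10¹⁰ K⁴.
1/ε₁ + 1/ε₂ − 1 = 2.041 + 7.143 − 1 = 8.184.
q = 5.67×10⁻⁸ × 1.135×10¹⁰ / 8.184.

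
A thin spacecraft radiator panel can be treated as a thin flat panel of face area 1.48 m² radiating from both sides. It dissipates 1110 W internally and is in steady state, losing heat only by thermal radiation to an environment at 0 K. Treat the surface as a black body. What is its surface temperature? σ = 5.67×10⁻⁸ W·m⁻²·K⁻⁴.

Steady state: internal power = radiated power, P = εσA T⁴.
Radiating area A = 2·1.48 = 2.960 m².
T⁴ = P/(εσA) = 1110/(1.0·5.67×10⁻⁸·2.960) = 6.614×10⁹ K⁴.
T = (6.614×10⁹)^(1/4).

T ≈ 285 K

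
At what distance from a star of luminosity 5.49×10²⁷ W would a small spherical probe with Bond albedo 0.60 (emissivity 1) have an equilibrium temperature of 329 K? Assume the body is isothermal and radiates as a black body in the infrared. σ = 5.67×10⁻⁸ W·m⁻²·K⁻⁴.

For an isothermal black-emitting sphere, (1−a)S·πr² = σ·4πr²·T⁴ ⇒ S = 4σT⁴/(1−a).
S = 4·5.67×10⁻⁸·(329)⁴/0.400 = 6643 W/m².
Flux falls as S = L/(4πd²), so d = √(L/(4πS)) = √(5.49×10²⁷/(4π·6643)).

d ≈ 2.56×10¹¹ m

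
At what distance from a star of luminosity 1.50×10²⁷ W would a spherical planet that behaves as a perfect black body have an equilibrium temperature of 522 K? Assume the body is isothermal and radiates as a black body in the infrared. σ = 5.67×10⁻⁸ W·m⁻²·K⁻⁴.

d ≈ 8.42×10¹⁰ m

For an isothermal black-emitting sphere, (1−a)S·πr² = σ·4πr²·T⁴ ⇒ S = 4σT⁴/(1−a).
S = 4·5.67×10⁻⁸·(522)⁴/1.00 = 16840 W/m².
Flux falls as S = L/(4πd²), so d = √(L/(4πS)) = √(1.50×10²⁷/(4π·16840)).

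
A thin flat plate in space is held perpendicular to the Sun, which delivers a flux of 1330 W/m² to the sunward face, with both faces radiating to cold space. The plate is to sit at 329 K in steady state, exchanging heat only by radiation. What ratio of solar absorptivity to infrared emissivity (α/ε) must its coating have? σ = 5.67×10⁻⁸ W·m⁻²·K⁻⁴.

α/ε ≈ 0.999

Balance: αS·A = εσ·2A·T⁴ ⇒ α/ε = 2σT⁴/S.
α/ε = 2·5.67×10⁻⁸·(329)⁴/1330 = 2·5.67×10⁻⁸·1.172×10¹⁰/1330.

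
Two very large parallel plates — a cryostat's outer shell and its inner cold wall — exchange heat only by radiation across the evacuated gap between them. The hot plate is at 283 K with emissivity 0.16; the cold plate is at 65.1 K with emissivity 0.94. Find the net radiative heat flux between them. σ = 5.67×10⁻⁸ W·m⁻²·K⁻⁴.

q ≈ 57.4 W/m²

For two infinite grey parallel plates, q = σ(T₁⁴ − T₂⁴)/(1/ε₁ + 1/ε₂ − 1).
T₁⁴ − T₂⁴ = 6.414×10⁹ − 1.796×10⁷ = 6.396×10⁹ K⁴.
1/ε₁ + 1/ε₂ − 1 = 6.250 + 1.064 − 1 = 6.314.
q = 5.67×10⁻⁸ × 6.396×10⁹ / 6.314.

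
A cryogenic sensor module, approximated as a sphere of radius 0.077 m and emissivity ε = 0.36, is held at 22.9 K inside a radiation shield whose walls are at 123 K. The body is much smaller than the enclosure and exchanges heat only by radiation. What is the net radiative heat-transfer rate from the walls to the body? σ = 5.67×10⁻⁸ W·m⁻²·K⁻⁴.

P_net ≈ 0.348 W

For a small grey body in a large enclosure: P_net = εσA(T_body⁴ − T_wall⁴).
A = 4πr² = 0.07451 m²; T_body⁴ − T_wall⁴ = 2.750×10⁵ − 2.289×10⁸ = -2.286×10⁸ K⁴.
|P_net| = 0.36·5.67×10⁻⁸·0.07451·2.286×10⁸.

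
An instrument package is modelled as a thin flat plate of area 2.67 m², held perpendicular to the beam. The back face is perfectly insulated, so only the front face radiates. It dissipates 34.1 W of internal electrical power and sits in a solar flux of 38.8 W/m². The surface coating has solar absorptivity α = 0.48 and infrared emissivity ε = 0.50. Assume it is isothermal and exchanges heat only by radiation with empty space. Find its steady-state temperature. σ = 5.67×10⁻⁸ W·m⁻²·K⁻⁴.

At steady state, absorbed solar power + internal power = radiated power.
Absorbed: α·S·A_cross = 0.48·38.8·2.670 = 49.73 W (cross-section A).
Total input = 49.73 + 34.1 = 83.83 W.
Radiated: εσ·A_surf·T⁴ with A_surf = A = 2.670 m².
T⁴ = 83.83/(0.50·5.67×10⁻⁸·2.670) = 1.107×10⁹ K⁴.

T ≈ 182 K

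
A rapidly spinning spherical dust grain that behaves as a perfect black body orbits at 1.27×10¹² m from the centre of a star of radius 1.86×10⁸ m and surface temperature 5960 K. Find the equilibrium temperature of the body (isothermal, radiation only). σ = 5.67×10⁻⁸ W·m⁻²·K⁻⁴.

The star's surface emits σT_*⁴; at distance d the flux is S = σT_*⁴(R_*/d)².
S = 5.67×10⁻⁸·(5960)⁴·(1.86×10⁸/1.27×10¹²)² = 1.535 W/m².
For an isothermal sphere T⁴ = (1−a)S/(4σ) = 6.766×10⁶ K⁴.

T ≈ 51.0 K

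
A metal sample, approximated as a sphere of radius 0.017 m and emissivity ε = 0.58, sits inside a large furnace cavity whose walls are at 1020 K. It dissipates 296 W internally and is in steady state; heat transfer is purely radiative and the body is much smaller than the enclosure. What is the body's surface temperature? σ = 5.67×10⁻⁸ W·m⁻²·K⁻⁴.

For a small grey body in a large enclosure, net radiated power = εσA(T⁴ − T_w⁴).
Steady state: P = εσA(T⁴ − T_w⁴) with A = 4πr² = 0.003632 m².
T⁴ = P/(εσA) + T_w⁴ = 296/(0.58·5.67×10⁻⁸·0.003632) + (1020)⁴
    = 2.478×10¹² + 1.082×10¹² = 3.561×10¹² K⁴.

T ≈ 1370 K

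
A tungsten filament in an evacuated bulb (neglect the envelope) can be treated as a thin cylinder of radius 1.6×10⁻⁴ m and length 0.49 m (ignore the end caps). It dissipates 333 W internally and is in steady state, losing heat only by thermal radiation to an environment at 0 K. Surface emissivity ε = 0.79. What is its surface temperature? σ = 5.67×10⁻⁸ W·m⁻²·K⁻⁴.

Steady state: internal power = radiated power, P = εσA T⁴.
Radiating area A = 2πrL = 4.926×10⁻⁴ m².
T⁴ = P/(εσA) = 333/(0.79·5.67×10⁻⁸·4.926×10⁻⁴) = 1.509×10¹³ K⁴.
T = (1.509×10¹³)^(1/4).

T ≈ 1970 K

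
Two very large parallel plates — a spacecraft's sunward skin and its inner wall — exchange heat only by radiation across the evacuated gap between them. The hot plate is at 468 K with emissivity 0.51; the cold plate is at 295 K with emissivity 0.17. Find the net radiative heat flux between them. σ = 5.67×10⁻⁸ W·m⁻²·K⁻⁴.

q ≈ 335 W/m²

For two infinite grey parallel plates, q = σ(T₁⁴ − T₂⁴)/(1/ε₁ + 1/ε₂ − 1).
T₁⁴ − T₂⁴ = 4.797×10¹⁰ − 7.573×10⁹ = 4.040×10¹⁰ K⁴.
1/ε₁ + 1/ε₂ − 1 = 1.961 + 5.882 − 1 = 6.843.
q = 5.67×10⁻⁸ × 4.040×10¹⁰ / 6.843.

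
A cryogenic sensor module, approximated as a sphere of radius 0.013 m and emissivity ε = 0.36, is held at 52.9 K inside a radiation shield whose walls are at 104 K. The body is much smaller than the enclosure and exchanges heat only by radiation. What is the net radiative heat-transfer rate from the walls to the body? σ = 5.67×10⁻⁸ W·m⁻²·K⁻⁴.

P_net ≈ 0.00473 W

For a small grey body in a large enclosure: P_net = εσA(T_body⁴ − T_wall⁴).
A = 4πr² = 0.002124 m²; T_body⁴ − T_wall⁴ = 7.831×10⁶ − 1.170×10⁸ = -1.092×10⁸ K⁴.
|P_net| = 0.36·5.67×10⁻⁸·0.002124·1.092×10⁸.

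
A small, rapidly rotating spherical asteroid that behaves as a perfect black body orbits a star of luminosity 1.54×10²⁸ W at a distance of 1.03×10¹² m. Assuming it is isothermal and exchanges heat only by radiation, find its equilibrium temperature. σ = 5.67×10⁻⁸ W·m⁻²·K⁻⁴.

First find the stellar flux at distance d: S = L/(4πd²) = 1.54×10²⁸/(4π·(1.03×10¹²)²) = 1155 W/m².
For an isothermal sphere, absorbed (1−a)S·πr² = emitted σ·4πr²·T⁴, so T⁴ = (1−a)S/(4σ).
T⁴ = 1.00·1155/(4·5.67×10⁻⁸) = 5.093×10⁹ K⁴.

T ≈ 267 K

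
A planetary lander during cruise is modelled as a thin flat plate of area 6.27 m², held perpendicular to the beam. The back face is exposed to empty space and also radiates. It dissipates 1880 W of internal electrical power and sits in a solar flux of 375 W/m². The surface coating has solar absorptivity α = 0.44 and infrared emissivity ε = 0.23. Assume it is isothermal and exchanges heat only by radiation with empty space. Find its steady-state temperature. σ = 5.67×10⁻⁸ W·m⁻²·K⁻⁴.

T ≈ 365 K

At steady state, absorbed solar power + internal power = radiated power.
Absorbed: α·S·A_cross = 0.44·375·6.270 = 1035 W (cross-section A).
Total input = 1035 + 1880 = 2915 W.
Radiated: εσ·A_surf·T⁴ with A_surf = 2A = 12.54 m².
T⁴ = 2915/(0.23·5.67×10⁻⁸·12.54) = 1.782×10¹⁰ K⁴.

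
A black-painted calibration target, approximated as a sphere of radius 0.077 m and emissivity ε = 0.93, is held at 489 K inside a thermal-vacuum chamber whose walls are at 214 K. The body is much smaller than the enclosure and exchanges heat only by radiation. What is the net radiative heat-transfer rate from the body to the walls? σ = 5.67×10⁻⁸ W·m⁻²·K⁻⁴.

P_net ≈ 216 W

For a small grey body in a large enclosure: P_net = εσA(T_body⁴ − T_wall⁴).
A = 4πr² = 0.07451 m²; T_body⁴ − T_wall⁴ = 5.718×10¹⁰ − 2.097×10⁹ = 5.508×10¹⁰ K⁴.
|P_net| = 0.93·5.67×10⁻⁸·0.07451·5.508×10¹⁰.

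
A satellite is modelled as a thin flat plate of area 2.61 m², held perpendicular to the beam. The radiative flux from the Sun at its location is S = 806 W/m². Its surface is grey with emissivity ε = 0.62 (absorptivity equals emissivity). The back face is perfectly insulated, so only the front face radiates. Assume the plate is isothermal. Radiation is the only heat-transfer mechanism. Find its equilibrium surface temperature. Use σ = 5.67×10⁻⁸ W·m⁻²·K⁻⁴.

At equilibrium, absorbed power = emitted power.
Absorbing cross-section = A = 2.610 m²; emitting surface = A = 2.610 m² (ratio 1).
εS·A_cross = εσ·A_surf·T⁴  ⇒  T⁴ = S/(1σ)   (ε cancels).
T⁴ = 806/(1·5.67×10⁻⁸) = 1.422×10¹⁰ K⁴.
T = (1.422×10¹⁰)^(1/4).

T ≈ 345 K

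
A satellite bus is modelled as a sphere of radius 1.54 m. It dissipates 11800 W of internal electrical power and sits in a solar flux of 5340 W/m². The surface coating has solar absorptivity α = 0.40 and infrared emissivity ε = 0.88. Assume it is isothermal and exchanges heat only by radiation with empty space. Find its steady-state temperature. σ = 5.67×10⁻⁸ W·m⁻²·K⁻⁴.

At steady state, absorbed solar power + internal power = radiated power.
Absorbed: α·S·A_cross = 0.40·5340·7.451 = 15910 W (cross-section πr²).
Total input = 15910 + 11800 = 27710 W.
Radiated: εσ·A_surf·T⁴ with A_surf = 4πr² = 29.80 m².
T⁴ = 27710/(0.88·5.67×10⁻⁸·29.80) = 1.864×10¹⁰ K⁴.

T ≈ 369 K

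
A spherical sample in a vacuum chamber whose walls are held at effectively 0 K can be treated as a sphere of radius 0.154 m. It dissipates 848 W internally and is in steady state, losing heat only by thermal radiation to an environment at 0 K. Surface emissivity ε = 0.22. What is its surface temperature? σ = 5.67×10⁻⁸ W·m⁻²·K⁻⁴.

Steady state: internal power = radiated power, P = εσA T⁴.
Radiating area A = 4πr² = 0.2980 m².
T⁴ = P/(εσA) = 848/(0.22·5.67×10⁻⁸·0.2980) = 2.281×10¹¹ K⁴.
T = (2.281×10¹¹)^(1/4).

T ≈ 691 K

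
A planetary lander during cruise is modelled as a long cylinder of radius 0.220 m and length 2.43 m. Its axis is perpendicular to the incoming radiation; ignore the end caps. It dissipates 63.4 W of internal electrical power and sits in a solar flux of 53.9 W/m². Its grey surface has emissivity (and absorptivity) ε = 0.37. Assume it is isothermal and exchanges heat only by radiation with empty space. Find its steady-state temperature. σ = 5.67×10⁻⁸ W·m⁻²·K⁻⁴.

T ≈ 186 K

At steady state, absorbed solar power + internal power = radiated power.
Absorbed: α·S·A_cross = 0.37·53.9·1.069 = 21.32 W (cross-section 2rL).
Total input = 21.32 + 63.4 = 84.72 W.
Radiated: εσ·A_surf·T⁴ with A_surf = 2πrL = 3.359 m².
T⁴ = 84.72/(0.37·5.67×10⁻⁸·3.359) = 1.202×10⁹ K⁴.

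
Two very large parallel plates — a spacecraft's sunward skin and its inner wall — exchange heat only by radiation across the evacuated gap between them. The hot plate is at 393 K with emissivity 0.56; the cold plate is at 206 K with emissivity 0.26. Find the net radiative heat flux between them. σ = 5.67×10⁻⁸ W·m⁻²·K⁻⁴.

q ≈ 270 W/m²

For two infinite grey parallel plates, q = σ(T₁⁴ − T₂⁴)/(1/ε₁ + 1/ε₂ − 1).
T₁⁴ − T₂⁴ = 2.385×10¹⁰ − 1.801×10⁹ = 2.205×10¹⁰ K⁴.
1/ε₁ + 1/ε₂ − 1 = 1.786 + 3.846 − 1 = 4.632.
q = 5.67×10⁻⁸ × 2.205×10¹⁰ / 4.632.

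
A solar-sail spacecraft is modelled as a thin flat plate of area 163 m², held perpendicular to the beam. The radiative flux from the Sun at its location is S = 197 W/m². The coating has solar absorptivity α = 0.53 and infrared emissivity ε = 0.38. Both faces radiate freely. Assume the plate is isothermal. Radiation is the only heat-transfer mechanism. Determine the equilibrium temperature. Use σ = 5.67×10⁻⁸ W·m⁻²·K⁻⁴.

T ≈ 222 K

At equilibrium, absorbed power = emitted power.
Absorbing cross-section = A = 163.0 m²; emitting surface = 2A = 326.0 m² (ratio 2).
αS·A_cross = εσ·A_surf·T⁴  ⇒  T⁴ = αS/(ε·2σ).
T⁴ = 0.530·197/(0.38·2·5.67×10⁻⁸) = 2.423×10⁹ K⁴.
T = (2.423×10⁹)^(1/4).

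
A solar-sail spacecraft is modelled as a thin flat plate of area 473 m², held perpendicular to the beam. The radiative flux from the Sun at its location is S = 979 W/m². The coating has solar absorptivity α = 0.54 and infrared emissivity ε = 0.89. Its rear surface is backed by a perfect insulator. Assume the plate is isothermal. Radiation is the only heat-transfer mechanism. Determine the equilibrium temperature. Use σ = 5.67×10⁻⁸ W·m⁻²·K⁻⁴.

At equilibrium, absorbed power = emitted power.
Absorbing cross-section = A = 473.0 m²; emitting surface = A = 473.0 m² (ratio 1).
αS·A_cross = εσ·A_surf·T⁴  ⇒  T⁴ = αS/(ε·1σ).
T⁴ = 0.540·979/(0.89·1·5.67×10⁻⁸) = 1.048×10¹⁰ K⁴.
T = (1.048×10¹⁰)^(1/4).

T ≈ 320 K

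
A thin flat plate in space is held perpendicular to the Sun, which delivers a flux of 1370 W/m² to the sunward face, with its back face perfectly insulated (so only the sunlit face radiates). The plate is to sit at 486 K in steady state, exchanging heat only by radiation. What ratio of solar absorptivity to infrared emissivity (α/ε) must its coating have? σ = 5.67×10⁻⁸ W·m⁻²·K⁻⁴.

α/ε ≈ 2.31

Balance: αS·A = εσ·1A·T⁴ ⇒ α/ε = σT⁴/S.
α/ε = 5.67×10⁻⁸·(486)⁴/1370 = 5.67×10⁻⁸·5.579×10¹⁰/1370.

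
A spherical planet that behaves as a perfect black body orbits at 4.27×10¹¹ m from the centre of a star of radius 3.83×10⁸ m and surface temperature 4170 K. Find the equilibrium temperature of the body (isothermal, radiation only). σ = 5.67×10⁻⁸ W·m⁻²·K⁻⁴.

The star's surface emits σT_*⁴; at distance d the flux is S = σT_*⁴(R_*/d)².
S = 5.67×10⁻⁸·(4170)⁴·(3.83×10⁸/4.27×10¹¹)² = 13.79 W/m².
For an isothermal sphere T⁴ = (1−a)S/(4σ) = 6.082×10⁷ K⁴.

T ≈ 88.3 K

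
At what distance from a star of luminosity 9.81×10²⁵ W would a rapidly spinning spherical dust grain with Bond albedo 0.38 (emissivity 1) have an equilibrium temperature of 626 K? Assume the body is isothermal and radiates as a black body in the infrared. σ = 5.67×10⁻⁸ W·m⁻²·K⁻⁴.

For an isothermal black-emitting sphere, (1−a)S·πr² = σ·4πr²·T⁴ ⇒ S = 4σT⁴/(1−a).
S = 4·5.67×10⁻⁸·(626)⁴/0.620 = 56180 W/m².
Flux falls as S = L/(4πd²), so d = √(L/(4πS)) = √(9.81×10²⁵/(4π·56180)).

d ≈ 1.18×10¹⁰ m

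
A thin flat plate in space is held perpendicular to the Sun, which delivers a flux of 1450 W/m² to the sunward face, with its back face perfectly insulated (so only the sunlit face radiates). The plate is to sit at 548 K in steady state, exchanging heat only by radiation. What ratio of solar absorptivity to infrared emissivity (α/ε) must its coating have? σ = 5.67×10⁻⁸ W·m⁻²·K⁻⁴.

α/ε ≈ 3.53

Balance: αS·A = εσ·1A·T⁴ ⇒ α/ε = σT⁴/S.
α/ε = 5.67×10⁻⁸·(548)⁴/1450 = 5.67×10⁻⁸·9.018×10¹⁰/1450.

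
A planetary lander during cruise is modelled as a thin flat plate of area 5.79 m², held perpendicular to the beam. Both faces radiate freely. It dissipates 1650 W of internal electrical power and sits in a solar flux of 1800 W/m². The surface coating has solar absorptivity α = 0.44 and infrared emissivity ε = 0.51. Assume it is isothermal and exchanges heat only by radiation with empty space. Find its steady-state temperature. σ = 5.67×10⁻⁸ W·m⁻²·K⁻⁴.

At steady state, absorbed solar power + internal power = radiated power.
Absorbed: α·S·A_cross = 0.44·1800·5.790 = 4586 W (cross-section A).
Total input = 4586 + 1650 = 6236 W.
Radiated: εσ·A_surf·T⁴ with A_surf = 2A = 11.58 m².
T⁴ = 6236/(0.51·5.67×10⁻⁸·11.58) = 1.862×10¹⁰ K⁴.

T ≈ 369 K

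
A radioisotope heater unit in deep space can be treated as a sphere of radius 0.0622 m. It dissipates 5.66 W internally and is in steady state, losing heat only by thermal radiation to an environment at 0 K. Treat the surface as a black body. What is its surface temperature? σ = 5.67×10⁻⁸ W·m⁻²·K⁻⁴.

T ≈ 213 K

Steady state: internal power = radiated power, P = εσA T⁴.
Radiating area A = 4πr² = 0.04862 m².
T⁴ = P/(εσA) = 5.66/(1.0·5.67×10⁻⁸·0.04862) = 2.053×10⁹ K⁴.
T = (2.053×10⁹)^(1/4).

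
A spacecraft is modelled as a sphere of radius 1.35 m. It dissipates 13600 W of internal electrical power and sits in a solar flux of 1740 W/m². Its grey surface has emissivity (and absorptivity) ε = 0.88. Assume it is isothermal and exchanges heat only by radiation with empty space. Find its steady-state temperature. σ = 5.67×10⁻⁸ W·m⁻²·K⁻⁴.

At steady state, absorbed solar power + internal power = radiated power.
Absorbed: α·S·A_cross = 0.88·1740·5.726 = 8767 W (cross-section πr²).
Total input = 8767 + 13600 = 22370 W.
Radiated: εσ·A_surf·T⁴ with A_surf = 4πr² = 22.90 m².
T⁴ = 22370/(0.88·5.67×10⁻⁸·22.90) = 1.957×10¹⁰ K⁴.

T ≈ 374 K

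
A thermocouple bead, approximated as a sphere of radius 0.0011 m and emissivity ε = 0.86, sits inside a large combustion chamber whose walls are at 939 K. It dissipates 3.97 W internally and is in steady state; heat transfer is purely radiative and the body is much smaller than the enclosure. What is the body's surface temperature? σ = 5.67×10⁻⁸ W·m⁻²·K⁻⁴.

For a small grey body in a large enclosure, net radiated power = εσA(T⁴ − T_w⁴).
Steady state: P = εσA(T⁴ − T_w⁴) with A = 4πr² = 1.521×10⁻⁵ m².
T⁴ = P/(εσA) + T_w⁴ = 3.97/(0.86·5.67×10⁻⁸·1.521×10⁻⁵) + (939)⁴
    = 5.354×10¹² + 7.774×10¹¹ = 6.132×10¹² K⁴.

T ≈ 1570 K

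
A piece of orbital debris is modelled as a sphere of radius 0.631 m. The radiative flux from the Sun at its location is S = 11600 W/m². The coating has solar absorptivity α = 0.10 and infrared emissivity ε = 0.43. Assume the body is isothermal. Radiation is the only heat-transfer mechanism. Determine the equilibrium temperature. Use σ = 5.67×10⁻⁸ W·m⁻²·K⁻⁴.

At equilibrium, absorbed power = emitted power.
Absorbing cross-section = πr² = 1.251 m²; emitting surface = 4πr² = 5.003 m² (ratio 4).
αS·A_cross = εσ·A_surf·T⁴  ⇒  T⁴ = αS/(ε·4σ).
T⁴ = 0.100·11600/(0.43·4·5.67×10⁻⁸) = 1.189×10¹⁰ K⁴.
T = (1.189×10¹⁰)^(1/4).

T ≈ 330 K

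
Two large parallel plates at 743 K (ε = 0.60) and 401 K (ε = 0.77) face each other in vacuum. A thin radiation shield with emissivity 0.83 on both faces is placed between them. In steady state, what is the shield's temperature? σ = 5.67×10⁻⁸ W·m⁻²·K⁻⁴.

T_s ≈ 622 K

In steady state the net flux on the hot side equals that on the cold side.
σ(T₁⁴−T_s⁴)/D₁ = σ(T_s⁴−T₂⁴)/D₂, with D₁ = 1/ε₁+1/ε_s−1 = 1.871, D₂ = 1/ε_s+1/ε₂−1 = 1.504.
Solve for T_s⁴: T_s⁴ = (D₂·T₁⁴ + D₁·T₂⁴)/(D₁+D₂) = 1.501×10¹¹ K⁴.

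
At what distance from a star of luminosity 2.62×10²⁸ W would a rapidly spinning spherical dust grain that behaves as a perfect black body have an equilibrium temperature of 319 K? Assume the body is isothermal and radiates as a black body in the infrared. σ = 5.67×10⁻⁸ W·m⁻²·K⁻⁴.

d ≈ 9.42×10¹¹ m

For an isothermal black-emitting sphere, (1−a)S·πr² = σ·4πr²·T⁴ ⇒ S = 4σT⁴/(1−a).
S = 4·5.67×10⁻⁸·(319)⁴/1.00 = 2349 W/m².
Flux falls as S = L/(4πd²), so d = √(L/(4πS)) = √(2.62×10²⁸/(4π·2349)).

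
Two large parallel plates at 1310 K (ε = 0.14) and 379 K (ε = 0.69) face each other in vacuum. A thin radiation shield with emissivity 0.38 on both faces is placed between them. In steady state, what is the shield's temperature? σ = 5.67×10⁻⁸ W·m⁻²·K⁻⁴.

T_s ≈ 940 K

In steady state the net flux on the hot side equals that on the cold side.
σ(T₁⁴−T_s⁴)/D₁ = σ(T_s⁴−T₂⁴)/D₂, with D₁ = 1/ε₁+1/ε_s−1 = 8.774, D₂ = 1/ε_s+1/ε₂−1 = 3.081.
Solve for T_s⁴: T_s⁴ = (D₂·T₁⁴ + D₁·T₂⁴)/(D₁+D₂) = 7.806×10¹¹ K⁴.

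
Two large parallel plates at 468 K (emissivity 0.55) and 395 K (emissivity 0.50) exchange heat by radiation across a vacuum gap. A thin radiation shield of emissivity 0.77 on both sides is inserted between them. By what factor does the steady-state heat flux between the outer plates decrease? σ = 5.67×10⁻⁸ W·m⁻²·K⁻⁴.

Without shield: q₀ = σΔ(T⁴)/(1/ε₁+1/ε₂−1) with denominator 2.818.
With shield the two gaps are in series; the resistances add: (1/ε₁+1/ε_s−1)+(1/ε_s+1/ε₂−1) = 2.117+2.299 = 4.416.
Heat-flux ratio q₀/q = 4.416/2.818.

factor ≈ 1.57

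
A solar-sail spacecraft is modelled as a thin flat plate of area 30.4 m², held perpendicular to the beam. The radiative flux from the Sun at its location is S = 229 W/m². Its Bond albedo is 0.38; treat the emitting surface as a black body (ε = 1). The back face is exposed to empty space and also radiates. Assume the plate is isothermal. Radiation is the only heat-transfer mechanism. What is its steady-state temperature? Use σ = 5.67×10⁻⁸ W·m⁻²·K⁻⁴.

T ≈ 188 K

At equilibrium, absorbed power = emitted power.
Absorbing cross-section = A = 30.40 m²; emitting surface = 2A = 60.80 m² (ratio 2).
(1−a)S·A_cross = εσ·A_surf·T⁴  ⇒  T⁴ = (1−a)S/(2σ).
T⁴ = 0.620·229/(2·5.67×10⁻⁸) = 1.252×10⁹ K⁴.
T = (1.252×10⁹)^(1/4).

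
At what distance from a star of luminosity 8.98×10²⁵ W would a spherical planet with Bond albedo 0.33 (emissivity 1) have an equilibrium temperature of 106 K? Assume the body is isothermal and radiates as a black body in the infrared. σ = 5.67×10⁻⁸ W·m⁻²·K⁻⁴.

d ≈ 4.09×10¹¹ m

For an isothermal black-emitting sphere, (1−a)S·πr² = σ·4πr²·T⁴ ⇒ S = 4σT⁴/(1−a).
S = 4·5.67×10⁻⁸·(106)⁴/0.670 = 42.74 W/m².
Flux falls as S = L/(4πd²), so d = √(L/(4πS)) = √(8.98×10²⁵/(4π·42.74)).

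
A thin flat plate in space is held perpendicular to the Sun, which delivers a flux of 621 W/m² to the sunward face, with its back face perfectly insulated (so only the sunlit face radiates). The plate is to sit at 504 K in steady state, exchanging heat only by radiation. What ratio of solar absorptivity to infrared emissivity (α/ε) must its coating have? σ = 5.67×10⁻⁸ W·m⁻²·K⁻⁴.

α/ε ≈ 5.89

Balance: αS·A = εσ·1A·T⁴ ⇒ α/ε = σT⁴/S.
α/ε = 5.67×10⁻⁸·(504)⁴/621 = 5.67×10⁻⁸·6.452×10¹⁰/621.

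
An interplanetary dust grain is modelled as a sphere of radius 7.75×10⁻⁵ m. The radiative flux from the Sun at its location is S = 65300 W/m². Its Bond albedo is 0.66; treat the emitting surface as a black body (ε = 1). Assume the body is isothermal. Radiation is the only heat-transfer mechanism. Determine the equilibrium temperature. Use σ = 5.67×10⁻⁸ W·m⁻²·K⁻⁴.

At equilibrium, absorbed power = emitted power.
Absorbing cross-section = πr² = 1.887×10⁻⁸ m²; emitting surface = 4πr² = 7.548×10⁻⁸ m² (ratio 4).
(1−a)S·A_cross = εσ·A_surf·T⁴  ⇒  T⁴ = (1−a)S/(4σ).
T⁴ = 0.340·65300/(4·5.67×10⁻⁸) = 9.789×10¹⁰ K⁴.
T = (9.789×10¹⁰)^(1/4).

T ≈ 559 K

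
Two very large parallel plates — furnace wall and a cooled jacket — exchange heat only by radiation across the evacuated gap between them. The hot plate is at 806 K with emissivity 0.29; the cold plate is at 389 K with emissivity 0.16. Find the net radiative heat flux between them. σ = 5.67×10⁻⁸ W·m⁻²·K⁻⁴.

For two infinite grey parallel plates, q = σ(T₁⁴ − T₂⁴)/(1/ε₁ + 1/ε₂ − 1).
T₁⁴ − T₂⁴ = 4.220×10¹¹ − 2.290×10¹⁰ = 3.991×10¹¹ K⁴.
1/ε₁ + 1/ε₂ − 1 = 3.448 + 6.250 − 1 = 8.698.
q = 5.67×10⁻⁸ × 3.991×10¹¹ / 8.698.

q ≈ 2600 W/m²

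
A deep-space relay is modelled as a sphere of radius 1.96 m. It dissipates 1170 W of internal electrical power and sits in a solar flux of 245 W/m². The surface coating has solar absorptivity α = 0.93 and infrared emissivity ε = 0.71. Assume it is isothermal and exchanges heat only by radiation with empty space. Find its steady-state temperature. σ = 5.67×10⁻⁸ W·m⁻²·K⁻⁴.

At steady state, absorbed solar power + internal power = radiated power.
Absorbed: α·S·A_cross = 0.93·245·12.07 = 2750 W (cross-section πr²).
Total input = 2750 + 1170 = 3920 W.
Radiated: εσ·A_surf·T⁴ with A_surf = 4πr² = 48.27 m².
T⁴ = 3920/(0.71·5.67×10⁻⁸·48.27) = 2.017×10⁹ K⁴.

T ≈ 212 K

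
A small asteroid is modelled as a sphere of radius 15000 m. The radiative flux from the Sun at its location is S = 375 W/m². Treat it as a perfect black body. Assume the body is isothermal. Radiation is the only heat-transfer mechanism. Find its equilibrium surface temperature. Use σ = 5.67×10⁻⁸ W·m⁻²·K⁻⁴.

At equilibrium, absorbed power = emitted power.
Absorbing cross-section = πr² = 7.069×10⁸ m²; emitting surface = 4πr² = 2.827×10⁹ m² (ratio 4).
S·A_cross = εσ·A_surf·T⁴  ⇒  T⁴ = S/(4σ).
T⁴ = 1.00·375/(4·5.67×10⁻⁸) = 1.653×10⁹ K⁴.
T = (1.653×10⁹)^(1/4).

T ≈ 202 K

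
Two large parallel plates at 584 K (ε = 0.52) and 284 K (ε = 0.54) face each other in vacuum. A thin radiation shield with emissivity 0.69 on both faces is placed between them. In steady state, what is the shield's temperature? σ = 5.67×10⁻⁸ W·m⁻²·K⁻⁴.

In steady state the net flux on the hot side equals that on the cold side.
σ(T₁⁴−T_s⁴)/D₁ = σ(T_s⁴−T₂⁴)/D₂, with D₁ = 1/ε₁+1/ε_s−1 = 2.372, D₂ = 1/ε_s+1/ε₂−1 = 2.301.
Solve for T_s⁴: T_s⁴ = (D₂·T₁⁴ + D₁·T₂⁴)/(D₁+D₂) = 6.058×10¹⁰ K⁴.

T_s ≈ 496 K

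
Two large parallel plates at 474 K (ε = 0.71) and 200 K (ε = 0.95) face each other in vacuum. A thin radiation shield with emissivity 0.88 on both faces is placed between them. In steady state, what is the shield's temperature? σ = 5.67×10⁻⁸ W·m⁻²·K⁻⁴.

In steady state the net flux on the hot side equals that on the cold side.
σ(T₁⁴−T_s⁴)/D₁ = σ(T_s⁴−T₂⁴)/D₂, with D₁ = 1/ε₁+1/ε_s−1 = 1.545, D₂ = 1/ε_s+1/ε₂−1 = 1.189.
Solve for T_s⁴: T_s⁴ = (D₂·T₁⁴ + D₁·T₂⁴)/(D₁+D₂) = 2.286×10¹⁰ K⁴.

T_s ≈ 389 K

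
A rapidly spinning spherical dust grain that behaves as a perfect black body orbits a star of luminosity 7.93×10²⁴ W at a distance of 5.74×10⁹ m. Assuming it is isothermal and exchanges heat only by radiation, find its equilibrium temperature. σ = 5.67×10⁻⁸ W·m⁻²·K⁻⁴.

First find the stellar flux at distance d: S = L/(4πd²) = 7.93×10²⁴/(4π·(5.74×10⁹)²) = 19150 W/m².
For an isothermal sphere, absorbed (1−a)S·πr² = emitted σ·4πr²·T⁴, so T⁴ = (1−a)S/(4σ).
T⁴ = 1.00·19150/(4·5.67×10⁻⁸) = 8.445×10¹⁰ K⁴.

T ≈ 539 K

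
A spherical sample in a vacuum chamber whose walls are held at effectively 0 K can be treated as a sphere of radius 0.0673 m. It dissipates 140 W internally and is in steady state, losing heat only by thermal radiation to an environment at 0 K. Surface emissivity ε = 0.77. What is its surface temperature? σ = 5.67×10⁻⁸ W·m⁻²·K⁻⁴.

T ≈ 487 K

Steady state: internal power = radiated power, P = εσA T⁴.
Radiating area A = 4πr² = 0.05692 m².
T⁴ = P/(εσA) = 140/(0.77·5.67×10⁻⁸·0.05692) = 5.634×10¹⁰ K⁴.
T = (5.634×10¹⁰)^(1/4).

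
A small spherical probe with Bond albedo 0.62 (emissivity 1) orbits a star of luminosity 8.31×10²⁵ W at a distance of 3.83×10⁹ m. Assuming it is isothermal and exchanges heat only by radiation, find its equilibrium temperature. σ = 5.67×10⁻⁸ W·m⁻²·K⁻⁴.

T ≈ 932 K

First find the stellar flux at distance d: S = L/(4πd²) = 8.31×10²⁵/(4π·(3.83×10⁹)²) = 4.508×10⁵ W/m².
For an isothermal sphere, absorbed (1−a)S·πr² = emitted σ·4πr²·T⁴, so T⁴ = (1−a)S/(4σ).
T⁴ = 0.380·4.508×10⁵/(4·5.67×10⁻⁸) = 7.553×10¹¹ K⁴.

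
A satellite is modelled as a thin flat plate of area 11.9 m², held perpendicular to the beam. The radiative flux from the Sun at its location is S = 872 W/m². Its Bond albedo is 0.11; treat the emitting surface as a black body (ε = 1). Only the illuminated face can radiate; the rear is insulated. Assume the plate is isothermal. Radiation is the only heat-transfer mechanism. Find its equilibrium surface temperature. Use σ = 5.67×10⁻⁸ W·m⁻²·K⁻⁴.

At equilibrium, absorbed power = emitted power.
Absorbing cross-section = A = 11.90 m²; emitting surface = A = 11.90 m² (ratio 1).
(1−a)S·A_cross = εσ·A_surf·T⁴  ⇒  T⁴ = (1−a)S/(1σ).
T⁴ = 0.890·872/(1·5.67×10⁻⁸) = 1.369×10¹⁰ K⁴.
T = (1.369×10¹⁰)^(1/4).

T ≈ 342 K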